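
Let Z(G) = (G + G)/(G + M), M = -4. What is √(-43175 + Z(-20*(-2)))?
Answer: I*√388555/3 ≈ 207.78*I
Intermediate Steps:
Z(G) = 2*G/(-4 + G) (Z(G) = (G + G)/(G - 4) = (2*G)/(-4 + G) = 2*G/(-4 + G))
√(-43175 + Z(-20*(-2))) = √(-43175 + 2*(-20*(-2))/(-4 - 20*(-2))) = √(-43175 + 2*40/(-4 + 40)) = √(-43175 + 2*40/36) = √(-43175 + 2*40*(1/36)) = √(-43175 + 20/9) = √(-388555/9) = I*√388555/3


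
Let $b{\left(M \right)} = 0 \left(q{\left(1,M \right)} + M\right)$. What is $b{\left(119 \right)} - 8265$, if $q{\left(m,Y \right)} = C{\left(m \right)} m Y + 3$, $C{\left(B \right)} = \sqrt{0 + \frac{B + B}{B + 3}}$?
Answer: $-8265$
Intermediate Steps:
$C{\left(B \right)} = \sqrt{2} \sqrt{\frac{B}{3 + B}}$ ($C{\left(B \right)} = \sqrt{0 + \frac{2 B}{3 + B}} = \sqrt{\frac{2 B}{3 + B}} = \sqrt{2} \sqrt{\frac{B}{3 + B}}$)
$q{\left(m,Y \right)} = 3 + Y m \sqrt{2} \sqrt{\frac{m}{3 + m}}$ ($q{\left(m,Y \right)} = \sqrt{2} \sqrt{\frac{m}{3 + m}} m Y + 3 = m \sqrt{2} \sqrt{\frac{m}{3 + m}} Y + 3 = Y m \sqrt{2} \sqrt{\frac{m}{3 + m}} + 3 = 3 + Y m \sqrt{2} \sqrt{\frac{m}{3 + m}}$)
$b{\left(M \right)} = 0$ ($b{\left(M \right)} = 0 \left(\left(3 + M 1 \sqrt{2} \sqrt{1 \frac{1}{3 + 1}}\right) + M\right) = 0 \left(\left(3 + M 1 \sqrt{2} \sqrt{1 \cdot \frac{1}{4}}\right) + M\right) = 0 \left(\left(3 + M 1 \sqrt{2} \sqrt{\frac{1}{4}}\right) + M\right) = 0 \left(\left(3 + M 1 \sqrt{2} \cdot \frac{1}{2}\right) + M\right) = 0 \left(\left(3 + \frac{M \sqrt{2}}{2}\right) + M\right) = 0 \left(3 + M + \frac{M \sqrt{2}}{2}\right) = 0$)
$b{\left(119 \right)} - 8265 = 0 - 8265 = -8265$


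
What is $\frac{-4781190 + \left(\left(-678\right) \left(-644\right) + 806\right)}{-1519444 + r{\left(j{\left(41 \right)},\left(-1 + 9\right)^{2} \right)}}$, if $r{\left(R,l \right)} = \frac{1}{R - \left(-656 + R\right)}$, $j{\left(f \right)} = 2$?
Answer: $\frac{407071616}{142393609} \approx 2.8588$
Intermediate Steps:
$r{\left(R,l \right)} = \frac{1}{656}$
$\frac{-4781190 + \left(\left(-678\right) \left(-644\right) + 806\right)}{-1519444 + r{\left(j{\left(41 \right)},\left(-1 + 9\right)^{2} \right)}} = \frac{-4781190 + \left(\left(-678\right) \left(-644\right) + 806\right)}{-1519444 + \frac{1}{656}} = \frac{-4781190 + \left(436632 + 806\right)}{- \frac{996755263}{656}} = \left(-4781190 + 437438\right) \left(- \frac{656}{996755263}\right) = \left(-4343752\right) \left(- \frac{656}{996755263}\right) = \frac{407071616}{142393609}$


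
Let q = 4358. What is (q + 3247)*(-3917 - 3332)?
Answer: -55128645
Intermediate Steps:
(q + 3247)*(-3917 - 3332) = (4358 + 3247)*(-3917 - 3332) = 7605*(-7249) = -55128645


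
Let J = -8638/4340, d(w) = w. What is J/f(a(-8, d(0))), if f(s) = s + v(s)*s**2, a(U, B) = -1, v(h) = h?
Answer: 617/620 ≈ 0.99516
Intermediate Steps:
J = -617/310 (J = -8638*1/4340 = -617/310 ≈ -1.9903)
f(s) = s + s**3 (f(s) = s + s*s**2 = s + s**3)
J/f(a(-8, d(0))) = -617/(310*(-1 + (-1)**3)) = -617/(310*(-1 - 1)) = -617/310/(-2) = -617/310*(-1/2) = 617/620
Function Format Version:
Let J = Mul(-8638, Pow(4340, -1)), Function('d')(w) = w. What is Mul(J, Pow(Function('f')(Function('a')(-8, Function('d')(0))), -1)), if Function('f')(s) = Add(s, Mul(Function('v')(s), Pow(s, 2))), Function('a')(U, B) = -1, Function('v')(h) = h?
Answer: Rational(617, 620) ≈ 0.99516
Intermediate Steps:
J = Rational(-617, 310) (J = Mul(-8638, Rational(1, 4340)) = Rational(-617, 310) ≈ -1.9903)
Function('f')(s) = Add(s, Pow(s, 3)) (Function('f')(s) = Add(s, Mul(s, Pow(s, 2))) = Add(s, Pow(s, 3)))
Mul(J, Pow(Function('f')(Function('a')(-8, Function('d')(0))), -1)) = Mul(Rational(-617, 310), Pow(Add(-1, Pow(-1, 3)), -1)) = Mul(Rational(-617, 310), Pow(Add(-1, -1), -1)) = Mul(Rational(-617, 310), Pow(-2, -1)) = Mul(Rational(-617, 310), Rational(-1, 2)) = Rational(617, 620)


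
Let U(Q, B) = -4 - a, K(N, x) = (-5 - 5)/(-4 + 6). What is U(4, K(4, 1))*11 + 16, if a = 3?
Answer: -61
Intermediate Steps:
K(N, x) = -5 (K(N, x) = -10/2 = -10*½ = -5)
U(Q, B) = -7 (U(Q, B) = -4 - 1*3 = -4 - 3 = -7)
U(4, K(4, 1))*11 + 16 = -7*11 + 16 = -77 + 16 = -61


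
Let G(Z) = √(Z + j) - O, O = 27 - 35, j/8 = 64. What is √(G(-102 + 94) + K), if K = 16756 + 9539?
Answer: √(26303 + 6*√14) ≈ 162.25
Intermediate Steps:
j = 512 (j = 8*64 = 512)
O = -8
K = 26295
G(Z) = 8 + √(512 + Z) (G(Z) = √(Z + 512) - 1*(-8) = √(512 + Z) + 8 = 8 + √(512 + Z))
√(G(-102 + 94) + K) = √((8 + √(512 + (-102 + 94))) + 26295) = √((8 + √(512 - 8)) + 26295) = √((8 + √504) + 26295) = √((8 + 6*√14) + 26295) = √(26303 + 6*√14)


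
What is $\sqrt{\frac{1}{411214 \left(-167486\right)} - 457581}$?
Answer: $\frac{5 i \sqrt{21705049887073394876609333}}{34436294002} \approx 676.45 i$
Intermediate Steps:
$\sqrt{\frac{1}{411214 \left(-167486\right)} - 457581} = \sqrt{\frac{1}{411214} \left(- \frac{1}{167486}\right) - 457581} = \sqrt{- \frac{1}{68872588004} - 457581} = \sqrt{- \frac{31514787691458325}{68872588004}} = \frac{5 i \sqrt{21705049887073394876609333}}{34436294002}$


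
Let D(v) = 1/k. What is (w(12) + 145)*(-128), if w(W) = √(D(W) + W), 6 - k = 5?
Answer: -18560 - 128*√13 ≈ -19022.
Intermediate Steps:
k = 1 (k = 6 - 1*5 = 6 - 5 = 1)
D(v) = 1 (D(v) = 1/1 = 1)
w(W) = √(1 + W)
(w(12) + 145)*(-128) = (√(1 + 12) + 145)*(-128) = (√13 + 145)*(-128) = (145 + √13)*(-128) = -18560 - 128*√13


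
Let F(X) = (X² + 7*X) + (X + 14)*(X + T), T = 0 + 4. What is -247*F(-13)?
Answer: -17043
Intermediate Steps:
T = 4
F(X) = X² + 7*X + (4 + X)*(14 + X) (F(X) = (X² + 7*X) + (X + 14)*(X + 4) = (X² + 7*X) + (14 + X)*(4 + X) = (X² + 7*X) + (4 + X)*(14 + X) = X² + 7*X + (4 + X)*(14 + X))
-247*F(-13) = -247*(56 + 2*(-13)² + 25*(-13)) = -247*(56 + 2*169 - 325) = -247*(56 + 338 - 325) = -247*69 = -17043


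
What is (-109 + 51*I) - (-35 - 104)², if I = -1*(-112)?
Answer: -13718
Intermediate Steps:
I = 112
(-109 + 51*I) - (-35 - 104)² = (-109 + 51*112) - (-35 - 104)² = (-109 + 5712) - 1*(-139)² = 5603 - 1*19321 = 5603 - 19321 = -13718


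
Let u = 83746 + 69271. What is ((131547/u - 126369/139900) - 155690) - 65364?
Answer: -4732121219708173/21407078300 ≈ -2.2105e+5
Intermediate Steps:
u = 153017
((131547/u - 126369/139900) - 155690) - 65364 = ((131547/153017 - 126369/139900) - 155690) - 65364 = (-933179973/21407078300 - 155690) - 65364 = -3332868953706973/21407078300 - 65364 = -4732121219708173/21407078300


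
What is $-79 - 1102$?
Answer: $-1181$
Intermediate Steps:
$-79 - 1102 = -1181$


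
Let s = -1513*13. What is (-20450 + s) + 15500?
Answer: -24619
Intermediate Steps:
s = -19669
(-20450 + s) + 15500 = (-20450 - 19669) + 15500 = -40119 + 15500 = -24619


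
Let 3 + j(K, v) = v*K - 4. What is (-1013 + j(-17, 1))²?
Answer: 1075369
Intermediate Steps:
j(K, v) = -7 + K*v (j(K, v) = -3 + (v*K - 4) = -3 + (K*v - 4) = -3 + (-4 + K*v) = -7 + K*v)
(-1013 + j(-17, 1))² = (-1013 + (-7 - 17*1))² = (-1013 + (-7 - 17))² = (-1013 - 24)² = (-1037)² = 1075369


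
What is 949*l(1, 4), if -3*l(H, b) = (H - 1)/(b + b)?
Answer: 0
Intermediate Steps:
l(H, b) = -(-1 + H)/(6*b) (l(H, b) = -(H - 1)/(3*(b + b)) = -(-1 + H)/(3*(2*b)) = -(-1 + H)*1/(2*b)/3 = -(-1 + H)/(6*b))
949*l(1, 4) = 949*((⅙)*(1 - 1*1)/4) = 949*((⅙)*(¼)*(1 - 1)) = 949*((⅙)*(¼)*0) = 949*0 = 0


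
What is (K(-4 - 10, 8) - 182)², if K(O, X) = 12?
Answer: 28900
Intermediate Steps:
(K(-4 - 10, 8) - 182)² = (12 - 182)² = (-170)² = 28900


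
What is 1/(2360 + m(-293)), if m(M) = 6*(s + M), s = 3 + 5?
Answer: 1/650 ≈ 0.0015385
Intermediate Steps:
s = 8
m(M) = 48 + 6*M (m(M) = 6*(8 + M) = 48 + 6*M)
1/(2360 + m(-293)) = 1/(2360 + (48 + 6*(-293))) = 1/(2360 + (48 - 1758)) = 1/(2360 - 1710) = 1/650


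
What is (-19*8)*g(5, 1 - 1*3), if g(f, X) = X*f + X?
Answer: 1824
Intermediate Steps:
g(f, X) = X + X*f
(-19*8)*g(5, 1 - 1*3) = (-19*8)*((1 - 1*3)*(1 + 5)) = -152*(1 - 3)*6 = -(-304)*6 = -152*(-12) = 1824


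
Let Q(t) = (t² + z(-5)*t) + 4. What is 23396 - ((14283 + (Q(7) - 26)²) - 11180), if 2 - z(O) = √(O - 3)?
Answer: 19004 + 1148*I*√2 ≈ 19004.0 + 1623.5*I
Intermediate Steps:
z(O) = 2 - √(-3 + O) (z(O) = 2 - √(O - 3) = 2 - √(-3 + O))
Q(t) = 4 + t² + t*(2 - 2*I*√2) (Q(t) = (t² + (2 - √(-3 - 5))*t) + 4 = (t² + (2 - √(-8))*t) + 4 = (t² + (2 - 2*I*√2)*t) + 4 = (t² + t*(2 - 2*I*√2)) + 4 = 4 + t² + t*(2 - 2*I*√2))
23396 - ((14283 + (Q(7) - 26)²) - 11180) = 23396 - ((14283 + ((4 + 7² + 2*7*(1 - I*√2)) - 26)²) - 11180) = 23396 - ((14283 + ((4 + 49 + (14 - 14*I*√2)) - 26)²) - 11180) = 23396 - ((14283 + ((67 - 14*I*√2) - 26)²) - 11180) = 23396 - ((14283 + (41 - 14*I*√2)²) - 11180) = 23396 - (3103 + (41 - 14*I*√2)²) = 23396 + (-3103 - (41 - 14*I*√2)²) = 20293 - (41 - 14*I*√2)²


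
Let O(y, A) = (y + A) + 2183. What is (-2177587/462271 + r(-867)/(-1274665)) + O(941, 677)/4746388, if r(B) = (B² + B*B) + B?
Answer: -16468966393016959153/2796764817742105420 ≈ -5.8886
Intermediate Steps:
O(y, A) = 2183 + A + y (O(y, A) = (A + y) + 2183 = 2183 + A + y)
r(B) = B + 2*B² (r(B) = (B² + B²) + B = 2*B² + B = B + 2*B²)
(-2177587/462271 + r(-867)/(-1274665)) + O(941, 677)/4746388 = (-2177587/462271 - 867*(1 + 2*(-867))/(-1274665)) + (2183 + 677 + 941)/4746388 = (-2177587*1/462271 - 867*(1 - 1734)*(-1/1274665)) + 3801*(1/4746388) = (-2177587/462271 - 867*(-1733)*(-1/1274665)) + 3801/4746388 = (-2177587/462271 + 1502511*(-1/1274665)) + 3801/4746388 = (-2177587/462271 - 1502511/1274665) + 3801/4746388 = -3470261195836/589240664215 + 3801/4746388 = -16468966393016959153/2796764817742105420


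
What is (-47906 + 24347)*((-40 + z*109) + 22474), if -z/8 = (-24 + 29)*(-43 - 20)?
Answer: -6999708726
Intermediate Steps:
z = 2520 (z = -8*(-24 + 29)*(-43 - 20) = -40*(-63) = -8*(-315) = 2520)
(-47906 + 24347)*((-40 + z*109) + 22474) = (-47906 + 24347)*((-40 + 2520*109) + 22474) = -23559*((-40 + 274680) + 22474) = -23559*(274640 + 22474) = -23559*297114 = -6999708726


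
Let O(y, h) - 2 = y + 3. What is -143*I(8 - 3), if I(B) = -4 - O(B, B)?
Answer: 2002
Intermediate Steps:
O(y, h) = 5 + y (O(y, h) = 2 + (y + 3) = 2 + (3 + y) = 5 + y)
I(B) = -9 - B (I(B) = -4 - (5 + B) = -4 + (-5 - B) = -9 - B)
-143*I(8 - 3) = -143*(-9 - (8 - 3)) = -143*(-9 - 1*5) = -143*(-9 - 5) = -143*(-14) = 2002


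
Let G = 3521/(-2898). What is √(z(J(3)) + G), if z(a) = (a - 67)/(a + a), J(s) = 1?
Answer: I*√651590/138 ≈ 5.8494*I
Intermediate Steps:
z(a) = (-67 + a)/(2*a) (z(a) = (-67 + a)/((2*a)) = (-67 + a)*(1/(2*a)) = (-67 + a)/(2*a))
G = -503/414 (G = 3521*(-1/2898) = -503/414 ≈ -1.2150)
√(z(J(3)) + G) = √((½)*(-67 + 1)/1 - 503/414) = √((½)*1*(-66) - 503/414) = √(-33 - 503/414) = √(-14165/414) = I*√651590/138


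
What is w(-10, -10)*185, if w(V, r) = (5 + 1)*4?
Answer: 4440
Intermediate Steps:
w(V, r) = 24 (w(V, r) = 6*4 = 24)
w(-10, -10)*185 = 24*185 = 4440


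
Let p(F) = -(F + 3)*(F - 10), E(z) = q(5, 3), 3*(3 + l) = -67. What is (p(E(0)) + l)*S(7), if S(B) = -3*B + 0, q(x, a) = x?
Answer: -308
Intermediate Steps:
l = -76/3 (l = -3 + (1/3)*(-67) = -3 - 67/3 = -76/3 ≈ -25.333)
S(B) = -3*B
E(z) = 5
p(F) = -(-10 + F)*(3 + F) (p(F) = -(3 + F)*(-10 + F) = -(-10 + F)*(3 + F))
(p(E(0)) + l)*S(7) = ((30 - 1*5**2 + 7*5) - 76/3)*(-3*7) = ((30 - 1*25 + 35) - 76/3)*(-21) = ((30 - 25 + 35) - 76/3)*(-21) = (40 - 76/3)*(-21) = (44/3)*(-21) = -308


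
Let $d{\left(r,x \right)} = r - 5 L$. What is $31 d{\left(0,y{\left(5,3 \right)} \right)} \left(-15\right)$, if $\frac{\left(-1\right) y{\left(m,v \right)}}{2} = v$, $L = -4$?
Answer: $-9300$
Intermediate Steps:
$y{\left(m,v \right)} = - 2 v$
$d{\left(r,x \right)} = 20 + r$ ($d{\left(r,x \right)} = r - -20 = r + 20 = 20 + r$)
$31 d{\left(0,y{\left(5,3 \right)} \right)} \left(-15\right) = 31 \left(20 + 0\right) \left(-15\right) = 31 \cdot 20 \left(-15\right) = 620 \left(-15\right) = -9300$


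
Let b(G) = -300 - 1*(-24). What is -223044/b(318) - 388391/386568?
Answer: 7176206423/8891064 ≈ 807.13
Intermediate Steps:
b(G) = -276 (b(G) = -300 + 24 = -276)
-223044/b(318) - 388391/386568 = -223044/(-276) - 388391/386568 = -223044*(-1/276) - 388391*1/386568 = 18587/23 - 388391/386568 = 7176206423/8891064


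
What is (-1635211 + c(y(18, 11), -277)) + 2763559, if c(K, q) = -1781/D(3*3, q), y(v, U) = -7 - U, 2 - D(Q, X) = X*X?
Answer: 86574758777/76727 ≈ 1.1283e+6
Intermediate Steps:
D(Q, X) = 2 - X² (D(Q, X) = 2 - X*X = 2 - X²)
c(K, q) = -1781/(2 - q²)
(-1635211 + c(y(18, 11), -277)) + 2763559 = (-1635211 + 1781/(-2 + (-277)²)) + 2763559 = (-1635211 + 1781/(-2 + 76729)) + 2763559 = (-1635211 + 1781/76727) + 2763559 = -125464832616/76727 + 2763559 = 86574758777/76727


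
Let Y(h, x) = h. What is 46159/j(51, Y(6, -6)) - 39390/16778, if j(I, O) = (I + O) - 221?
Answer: -390457831/1375796 ≈ -283.81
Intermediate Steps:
j(I, O) = -221 + I + O
46159/j(51, Y(6, -6)) - 39390/16778 = 46159/(-221 + 51 + 6) - 39390/16778 = 46159/(-164) - 39390*1/16778 = 46159*(-1/164) - 19695/8389 = -46159/164 - 19695/8389 = -390457831/1375796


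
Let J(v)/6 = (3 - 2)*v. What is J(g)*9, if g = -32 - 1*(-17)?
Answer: -810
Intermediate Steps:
g = -15 (g = -32 + 17 = -15)
J(v) = 6*v (J(v) = 6*((3 - 2)*v) = 6*(1*v) = 6*v)
J(g)*9 = (6*(-15))*9 = -90*9 = -810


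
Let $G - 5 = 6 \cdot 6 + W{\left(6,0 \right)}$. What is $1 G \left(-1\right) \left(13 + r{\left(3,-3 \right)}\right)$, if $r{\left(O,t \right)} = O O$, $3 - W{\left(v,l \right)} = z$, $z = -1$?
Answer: $-990$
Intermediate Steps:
$W{\left(v,l \right)} = 4$ ($W{\left(v,l \right)} = 3 - -1 = 3 + 1 = 4$)
$r{\left(O,t \right)} = O^{2}$
$G = 45$ ($G = 5 + \left(6 \cdot 6 + 4\right) = 5 + \left(36 + 4\right) = 5 + 40 = 45$)
$1 G \left(-1\right) \left(13 + r{\left(3,-3 \right)}\right) = 1 \cdot 45 \left(-1\right) \left(13 + 3^{2}\right) = 45 \left(-1\right) \left(13 + 9\right) = \left(-45\right) 22 = -990$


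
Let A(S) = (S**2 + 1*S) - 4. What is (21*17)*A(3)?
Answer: 2856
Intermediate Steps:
A(S) = -4 + S + S**2 (A(S) = (S**2 + S) - 4 = (S + S**2) - 4 = -4 + S + S**2)
(21*17)*A(3) = (21*17)*(-4 + 3 + 3**2) = 357*(-4 + 3 + 9) = 357*8 = 2856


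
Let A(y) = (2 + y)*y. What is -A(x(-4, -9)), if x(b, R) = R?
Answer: -63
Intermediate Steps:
A(y) = y*(2 + y)
-A(x(-4, -9)) = -(-9)*(2 - 9) = -(-9)*(-7) = -1*63 = -63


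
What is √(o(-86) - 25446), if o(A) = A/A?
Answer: I*√25445 ≈ 159.51*I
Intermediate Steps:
o(A) = 1
√(o(-86) - 25446) = √(1 - 25446) = √(-25445) = I*√25445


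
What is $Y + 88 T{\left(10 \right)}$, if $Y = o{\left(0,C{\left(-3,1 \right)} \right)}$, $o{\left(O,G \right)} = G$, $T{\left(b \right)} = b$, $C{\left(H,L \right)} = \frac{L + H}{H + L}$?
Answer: $881$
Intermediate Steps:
$C{\left(H,L \right)} = 1$ ($C{\left(H,L \right)} = \frac{H + L}{H + L} = 1$)
$Y = 1$
$Y + 88 T{\left(10 \right)} = 1 + 88 \cdot 10 = 1 + 880 = 881$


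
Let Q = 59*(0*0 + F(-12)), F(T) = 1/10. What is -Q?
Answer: -59/10 ≈ -5.9000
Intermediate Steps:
F(T) = ⅒
Q = 59/10 (Q = 59*(0*0 + ⅒) = 59*(0 + ⅒) = 59*(⅒) = 59/10 ≈ 5.9000)
-Q = -1*59/10 = -59/10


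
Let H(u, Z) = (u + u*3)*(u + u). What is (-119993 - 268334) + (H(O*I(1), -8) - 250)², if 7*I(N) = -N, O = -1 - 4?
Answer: -787170627/2401 ≈ -3.2785e+5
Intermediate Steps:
O = -5
I(N) = -N/7 (I(N) = (-N)/7 = -N/7)
H(u, Z) = 8*u² (H(u, Z) = (u + 3*u)*(2*u) = (4*u)*(2*u) = 8*u²)
(-119993 - 268334) + (H(O*I(1), -8) - 250)² = (-119993 - 268334) + (8*(-(-5)/7)² - 250)² = -388327 + (8*(-5*(-⅐))² - 250)² = -388327 + (8*(5/7)² - 250)² = -388327 + (8*(25/49) - 250)² = -388327 + (200/49 - 250)² = -388327 + (-12050/49)² = -388327 + 145202500/2401 = -787170627/2401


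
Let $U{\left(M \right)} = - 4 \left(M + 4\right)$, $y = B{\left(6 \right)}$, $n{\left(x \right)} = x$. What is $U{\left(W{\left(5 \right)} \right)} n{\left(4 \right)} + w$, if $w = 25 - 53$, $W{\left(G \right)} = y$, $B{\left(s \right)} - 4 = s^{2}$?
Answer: $-732$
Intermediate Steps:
$B{\left(s \right)} = 4 + s^{2}$
$y = 40$ ($y = 4 + 6^{2} = 4 + 36 = 40$)
$W{\left(G \right)} = 40$
$w = -28$
$U{\left(M \right)} = -16 - 4 M$ ($U{\left(M \right)} = - 4 \left(4 + M\right) = -16 - 4 M$)
$U{\left(W{\left(5 \right)} \right)} n{\left(4 \right)} + w = \left(-16 - 160\right) 4 - 28 = \left(-176\right) 4 - 28 = -704 - 28 = -732$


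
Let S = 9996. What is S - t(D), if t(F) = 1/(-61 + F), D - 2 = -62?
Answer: 1209517/121 ≈ 9996.0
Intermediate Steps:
D = -60 (D = 2 - 62 = -60)
S - t(D) = 9996 - 1/(-61 - 60) = 9996 - 1/(-121) = 9996 - 1*(-1/121) = 9996 + 1/121 = 1209517/121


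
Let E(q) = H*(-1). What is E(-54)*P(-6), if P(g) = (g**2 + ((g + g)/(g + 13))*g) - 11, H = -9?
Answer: 2223/7 ≈ 317.57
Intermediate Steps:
E(q) = 9 (E(q) = -9*(-1) = 9)
P(g) = -11 + g**2 + 2*g**2/(13 + g) (P(g) = (g**2 + ((2*g)/(13 + g))*g) - 11 = (g**2 + (2*g/(13 + g))*g) - 11 = (g**2 + 2*g**2/(13 + g)) - 11 = -11 + g**2 + 2*g**2/(13 + g))
E(-54)*P(-6) = 9*((-143 + (-6)**3 - 11*(-6) + 15*(-6)**2)/(13 - 6)) = 9*((-143 - 216 + 66 + 15*36)/7) = 9*((-143 - 216 + 66 + 540)/7) = 9*((1/7)*247) = 9*(247/7) = 2223/7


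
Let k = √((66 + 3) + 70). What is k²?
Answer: 139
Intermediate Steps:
k = √139 (k = √(69 + 70) = √139 ≈ 11.790)
k² = (√139)² = 139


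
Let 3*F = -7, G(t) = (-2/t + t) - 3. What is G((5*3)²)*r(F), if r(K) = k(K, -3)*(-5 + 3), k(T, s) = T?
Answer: 699272/675 ≈ 1036.0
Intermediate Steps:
G(t) = -3 + t - 2/t (G(t) = (t - 2/t) - 3 = -3 + t - 2/t)
F = -7/3 (F = (⅓)*(-7) = -7/3 ≈ -2.3333)
r(K) = -2*K (r(K) = K*(-5 + 3) = K*(-2) = -2*K)
G((5*3)²)*r(F) = (-3 + (5*3)² - 2/((5*3)²))*(-2*(-7/3)) = (-3 + 15² - 2/(15²))*(14/3) = (-3 + 225 - 2/225)*(14/3) = (49948/225)*(14/3) = 699272/675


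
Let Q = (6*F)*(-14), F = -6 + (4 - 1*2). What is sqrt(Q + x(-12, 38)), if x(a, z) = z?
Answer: sqrt(374) ≈ 19.339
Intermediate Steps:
F = -4 (F = -6 + (4 - 2) = -6 + 2 = -4)
Q = 336 (Q = (6*(-4))*(-14) = -24*(-14) = 336)
sqrt(Q + x(-12, 38)) = sqrt(336 + 38) = sqrt(374)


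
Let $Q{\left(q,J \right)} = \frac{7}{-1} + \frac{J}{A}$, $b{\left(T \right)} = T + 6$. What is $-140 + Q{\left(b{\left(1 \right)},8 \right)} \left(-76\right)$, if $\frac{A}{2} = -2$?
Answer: $544$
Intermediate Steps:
$A = -4$ ($A = 2 \left(-2\right) = -4$)
$b{\left(T \right)} = 6 + T$
$Q{\left(q,J \right)} = -7 - \frac{J}{4}$ ($Q{\left(q,J \right)} = \frac{7}{-1} + \frac{J}{-4} = 7 \left(-1\right) + J \left(- \frac{1}{4}\right) = -7 - \frac{J}{4}$)
$-140 + Q{\left(b{\left(1 \right)},8 \right)} \left(-76\right) = -140 + \left(-7 - 2\right) \left(-76\right) = -140 - -684 = -140 + 684 = 544$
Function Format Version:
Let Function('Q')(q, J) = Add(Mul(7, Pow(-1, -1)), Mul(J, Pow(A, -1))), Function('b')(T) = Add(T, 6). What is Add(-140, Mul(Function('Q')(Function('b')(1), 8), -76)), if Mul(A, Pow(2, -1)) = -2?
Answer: 544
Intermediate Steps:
A = -4 (A = Mul(2, -2) = -4)
Function('b')(T) = Add(6, T)
Function('Q')(q, J) = Add(-7, Mul(Rational(-1, 4), J)) (Function('Q')(q, J) = Add(Mul(7, Pow(-1, -1)), Mul(J, Pow(-4, -1))) = Add(Mul(7, -1), Mul(J, Rational(-1, 4))) = Add(-7, Mul(Rational(-1, 4), J)))
Add(-140, Mul(Function('Q')(Function('b')(1), 8), -76)) = Add(-140, Mul(Add(-7, Mul(Rational(-1, 4), 8)), -76)) = Add(-140, Mul(Add(-7, -2), -76)) = Add(-140, Mul(-9, -76)) = Add(-140, 684) = 544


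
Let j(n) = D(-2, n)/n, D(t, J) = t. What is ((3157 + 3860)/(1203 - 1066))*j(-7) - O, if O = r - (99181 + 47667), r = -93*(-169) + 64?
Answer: 125707287/959 ≈ 1.3108e+5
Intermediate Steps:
r = 15781 (r = 15717 + 64 = 15781)
j(n) = -2/n
O = -131067 (O = 15781 - (99181 + 47667) = 15781 - 1*146848 = 15781 - 146848 = -131067)
((3157 + 3860)/(1203 - 1066))*j(-7) - O = ((3157 + 3860)/(1203 - 1066))*(-2/(-7)) - 1*(-131067) = (7017/137)*(-2*(-1/7)) + 131067 = (7017*(1/137))*(2/7) + 131067 = (7017/137)*(2/7) + 131067 = 14034/959 + 131067 = 125707287/959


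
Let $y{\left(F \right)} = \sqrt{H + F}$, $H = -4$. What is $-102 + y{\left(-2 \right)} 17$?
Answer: $-102 + 17 i \sqrt{6} \approx -102.0 + 41.641 i$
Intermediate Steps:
$y{\left(F \right)} = \sqrt{-4 + F}$
$-102 + y{\left(-2 \right)} 17 = -102 + \sqrt{-4 - 2} \cdot 17 = -102 + \sqrt{-6} \cdot 17 = -102 + i \sqrt{6} \cdot 17 = -102 + 17 i \sqrt{6}$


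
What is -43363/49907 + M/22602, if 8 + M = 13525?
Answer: -305497607/1127998014 ≈ -0.27083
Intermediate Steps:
M = 13517 (M = -8 + 13525 = 13517)
-43363/49907 + M/22602 = -43363/49907 + 13517/22602 = -305497607/1127998014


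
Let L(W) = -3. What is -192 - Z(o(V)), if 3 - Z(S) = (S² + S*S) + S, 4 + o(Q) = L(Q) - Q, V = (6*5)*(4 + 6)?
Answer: 187996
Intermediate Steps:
V = 300 (V = 30*10 = 300)
o(Q) = -7 - Q (o(Q) = -4 + (-3 - Q) = -7 - Q)
Z(S) = 3 - S - 2*S² (Z(S) = 3 - ((S² + S*S) + S) = 3 - ((S² + S²) + S) = 3 - (2*S² + S) = 3 - (S + 2*S²) = 3 + (-S - 2*S²) = 3 - S - 2*S²)
-192 - Z(o(V)) = -192 - (3 - (-7 - 1*300) - 2*(-7 - 1*300)²) = -192 - (3 - (-7 - 300) - 2*(-7 - 300)²) = -192 - (3 - 1*(-307) - 2*(-307)²) = -192 - (3 + 307 - 2*94249) = -192 - (3 + 307 - 188498) = -192 - 1*(-188188) = -192 + 188188 = 187996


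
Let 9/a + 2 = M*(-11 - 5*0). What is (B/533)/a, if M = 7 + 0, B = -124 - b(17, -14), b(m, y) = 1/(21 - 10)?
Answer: 2765/1353 ≈ 2.0436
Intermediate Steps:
b(m, y) = 1/11
B = -1365/11 (B = -124 - 1*1/11 = -124 - 1/11 = -1365/11 ≈ -124.09)
M = 7
a = -9/79 (a = 9/(-2 + 7*(-11 - 5*0)) = 9/(-2 + 7*(-11 + 0)) = 9/(-2 + 7*(-11)) = 9/(-2 - 77) = 9/(-79) = 9*(-1/79) = -9/79 ≈ -0.11392)
(B/533)/a = (-1365/11/533)/(-9/79) = -1365/11*1/533*(-79/9) = -105/451*(-79/9) = 2765/1353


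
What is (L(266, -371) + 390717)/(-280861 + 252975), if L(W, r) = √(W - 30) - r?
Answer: -195544/13943 - √59/13943 ≈ -14.025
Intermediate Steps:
L(W, r) = √(-30 + W) - r
(L(266, -371) + 390717)/(-280861 + 252975) = ((√(-30 + 266) - 1*(-371)) + 390717)/(-280861 + 252975) = ((√236 + 371) + 390717)/(-27886) = ((2*√59 + 371) + 390717)*(-1/27886) = ((371 + 2*√59) + 390717)*(-1/27886) = (391088 + 2*√59)*(-1/27886) = -195544/13943 - √59/13943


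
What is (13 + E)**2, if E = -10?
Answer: 9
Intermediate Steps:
(13 + E)**2 = (13 - 10)**2 = 3**2 = 9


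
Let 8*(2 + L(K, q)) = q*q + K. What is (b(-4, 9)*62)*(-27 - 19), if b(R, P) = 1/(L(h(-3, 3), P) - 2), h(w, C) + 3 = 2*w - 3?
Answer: -22816/37 ≈ -616.65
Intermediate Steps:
h(w, C) = -6 + 2*w (h(w, C) = -3 + (2*w - 3) = -3 + (-3 + 2*w) = -6 + 2*w)
L(K, q) = -2 + K/8 + q²/8 (L(K, q) = -2 + (q*q + K)/8 = -2 + (q² + K)/8 = -2 + (K + q²)/8 = -2 + (K/8 + q²/8) = -2 + K/8 + q²/8)
b(R, P) = 1/(-11/2 + P²/8) (b(R, P) = 1/((-2 + (-6 + 2*(-3))/8 + P²/8) - 2) = 1/((-2 + (-6 - 6)/8 + P²/8) - 2) = 1/((-2 + (⅛)*(-12) + P²/8) - 2) = 1/((-2 - 3/2 + P²/8) - 2) = 1/((-7/2 + P²/8) - 2) = 1/(-11/2 + P²/8))
(b(-4, 9)*62)*(-27 - 19) = ((8/(-44 + 9²))*62)*(-27 - 19) = ((8/(-44 + 81))*62)*(-46) = ((8/37)*62)*(-46) = (496/37)*(-46) = -22816/37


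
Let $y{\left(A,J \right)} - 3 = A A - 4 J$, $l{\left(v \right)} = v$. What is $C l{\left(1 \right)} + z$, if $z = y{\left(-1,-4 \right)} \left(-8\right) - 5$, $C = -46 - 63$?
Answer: $-274$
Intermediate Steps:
$y{\left(A,J \right)} = 3 + A^{2} - 4 J$ ($y{\left(A,J \right)} = 3 + \left(A A - 4 J\right) = 3 + \left(A^{2} - 4 J\right) = 3 + A^{2} - 4 J$)
$C = -109$
$z = -165$ ($z = \left(3 + \left(-1\right)^{2} - -16\right) \left(-8\right) - 5 = \left(3 + 1 + 16\right) \left(-8\right) - 5 = 20 \left(-8\right) - 5 = -160 - 5 = -165$)
$C l{\left(1 \right)} + z = \left(-109\right) 1 - 165 = -109 - 165 = -274$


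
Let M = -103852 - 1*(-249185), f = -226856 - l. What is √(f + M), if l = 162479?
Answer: I*√244002 ≈ 493.97*I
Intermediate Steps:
f = -389335 (f = -226856 - 1*162479 = -226856 - 162479 = -389335)
M = 145333 (M = -103852 + 249185 = 145333)
√(f + M) = √(-389335 + 145333) = √(-244002) = I*√244002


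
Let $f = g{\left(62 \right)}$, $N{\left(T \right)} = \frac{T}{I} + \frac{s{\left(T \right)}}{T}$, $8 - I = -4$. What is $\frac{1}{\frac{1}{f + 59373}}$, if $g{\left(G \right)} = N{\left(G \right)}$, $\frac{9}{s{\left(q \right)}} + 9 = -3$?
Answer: $\frac{44177347}{744} \approx 59378.0$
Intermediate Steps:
$I = 12$ ($I = 8 - -4 = 8 + 4 = 12$)
$s{\left(q \right)} = - \frac{3}{4}$ ($s{\left(q \right)} = \frac{9}{-9 - 3} = \frac{9}{-12} = 9 \left(- \frac{1}{12}\right) = - \frac{3}{4}$)
$N{\left(T \right)} = - \frac{3}{4 T} + \frac{T}{12}$ ($N{\left(T \right)} = \frac{T}{12} - \frac{3}{4 T} = - \frac{3}{4 T} + \frac{T}{12}$)
$g{\left(G \right)} = \frac{-9 + G^{2}}{12 G}$
$f = \frac{3835}{744}$ ($f = \frac{-9 + 62^{2}}{12 \cdot 62} = \frac{1}{12} \cdot \frac{1}{62} \left(-9 + 3844\right) = \frac{1}{12} \cdot \frac{1}{62} \cdot 3835 = \frac{3835}{744} \approx 5.1546$)
$\frac{1}{\frac{1}{f + 59373}} = \frac{1}{\frac{1}{\frac{3835}{744} + 59373}} = \frac{1}{\frac{1}{\frac{44177347}{744}}} = \frac{1}{\frac{744}{44177347}} = \frac{44177347}{744}$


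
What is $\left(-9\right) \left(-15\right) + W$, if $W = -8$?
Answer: $127$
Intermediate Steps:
$\left(-9\right) \left(-15\right) + W = \left(-9\right) \left(-15\right) - 8 = 135 - 8 = 127$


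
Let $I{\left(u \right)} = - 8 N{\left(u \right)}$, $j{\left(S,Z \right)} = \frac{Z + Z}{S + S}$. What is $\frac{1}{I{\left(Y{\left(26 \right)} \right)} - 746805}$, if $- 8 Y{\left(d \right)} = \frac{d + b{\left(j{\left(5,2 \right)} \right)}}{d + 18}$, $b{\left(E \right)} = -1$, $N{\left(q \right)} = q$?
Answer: $- \frac{44}{32859395} \approx -1.339 \cdot 10^{-6}$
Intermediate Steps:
$j{\left(S,Z \right)} = \frac{Z}{S}$ ($j{\left(S,Z \right)} = \frac{2 Z}{2 S} = 2 Z \frac{1}{2 S} = \frac{Z}{S}$)
$Y{\left(d \right)} = - \frac{-1 + d}{8 \left(18 + d\right)}$ ($Y{\left(d \right)} = - \frac{\left(d - 1\right) \frac{1}{d + 18}}{8} = - \frac{\left(-1 + d\right) \frac{1}{18 + d}}{8} = - \frac{\frac{1}{18 + d} \left(-1 + d\right)}{8} = - \frac{-1 + d}{8 \left(18 + d\right)}$)
$I{\left(u \right)} = - 8 u$
$\frac{1}{I{\left(Y{\left(26 \right)} \right)} - 746805} = \frac{1}{- 8 \frac{1 - 26}{8 \left(18 + 26\right)} - 746805} = \frac{1}{- 8 \frac{1 - 26}{8 \cdot 44} - 746805} = \frac{1}{- 8 \cdot \frac{1}{8} \cdot \frac{1}{44} \left(-25\right) - 746805} = \frac{1}{\left(-8\right) \left(- \frac{25}{352}\right) - 746805} = \frac{1}{\frac{25}{44} - 746805} = \frac{1}{- \frac{32859395}{44}} = - \frac{44}{32859395}$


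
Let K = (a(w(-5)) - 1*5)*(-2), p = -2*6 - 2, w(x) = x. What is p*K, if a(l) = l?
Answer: -280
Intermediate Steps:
p = -14 (p = -12 - 2 = -14)
K = 20 (K = (-5 - 1*5)*(-2) = (-5 - 5)*(-2) = -10*(-2) = 20)
p*K = -14*20 = -280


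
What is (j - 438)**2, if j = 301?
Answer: 18769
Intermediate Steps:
(j - 438)**2 = (301 - 438)**2 = (-137)**2 = 18769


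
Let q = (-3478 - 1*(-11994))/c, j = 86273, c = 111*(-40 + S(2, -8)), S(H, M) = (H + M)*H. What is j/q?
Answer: -124491939/2129 ≈ -58474.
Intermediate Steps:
S(H, M) = H*(H + M)
c = -5772 (c = 111*(-40 + 2*(2 - 8)) = 111*(-40 + 2*(-6)) = 111*(-40 - 12) = 111*(-52) = -5772)
q = -2129/1443 (q = (-3478 - 1*(-11994))/(-5772) = (-3478 + 11994)*(-1/5772) = 8516*(-1/5772) = -2129/1443 ≈ -1.4754)
j/q = 86273/(-2129/1443) = 86273*(-1443/2129) = -124491939/2129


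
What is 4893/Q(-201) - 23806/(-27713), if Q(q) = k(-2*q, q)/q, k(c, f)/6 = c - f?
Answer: -45057067/166278 ≈ -270.97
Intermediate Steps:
k(c, f) = -6*f + 6*c (k(c, f) = 6*(c - f) = -6*f + 6*c)
Q(q) = -18 (Q(q) = (-6*q + 6*(-2*q))/q = (-6*q - 12*q)/q = (-18*q)/q = -18)
4893/Q(-201) - 23806/(-27713) = 4893/(-18) - 23806/(-27713) = 4893*(-1/18) - 23806*(-1/27713) = -1631/6 + 23806/27713 = -45057067/166278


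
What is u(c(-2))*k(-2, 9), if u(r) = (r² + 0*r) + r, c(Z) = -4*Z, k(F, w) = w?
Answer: 648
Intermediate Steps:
u(r) = r + r² (u(r) = (r² + 0) + r = r² + r = r + r²)
u(c(-2))*k(-2, 9) = ((-4*(-2))*(1 - 4*(-2)))*9 = (8*(1 + 8))*9 = (8*9)*9 = 72*9 = 648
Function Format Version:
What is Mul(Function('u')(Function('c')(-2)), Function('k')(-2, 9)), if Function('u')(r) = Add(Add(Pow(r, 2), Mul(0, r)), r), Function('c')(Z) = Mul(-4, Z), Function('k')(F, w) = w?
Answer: 648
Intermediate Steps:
Function('u')(r) = Add(r, Pow(r, 2)) (Function('u')(r) = Add(Add(Pow(r, 2), 0), r) = Add(Pow(r, 2), r) = Add(r, Pow(r, 2)))
Mul(Function('u')(Function('c')(-2)), Function('k')(-2, 9)) = Mul(Mul(Mul(-4, -2), Add(1, Mul(-4, -2))), 9) = Mul(Mul(8, Add(1, 8)), 9) = Mul(Mul(8, 9), 9) = Mul(72, 9) = 648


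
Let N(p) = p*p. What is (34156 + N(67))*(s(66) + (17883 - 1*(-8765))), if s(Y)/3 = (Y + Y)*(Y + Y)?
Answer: 3049863400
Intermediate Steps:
N(p) = p**2
s(Y) = 12*Y**2 (s(Y) = 3*((Y + Y)*(Y + Y)) = 3*((2*Y)*(2*Y)) = 3*(4*Y**2) = 12*Y**2)
(34156 + N(67))*(s(66) + (17883 - 1*(-8765))) = (34156 + 67**2)*(12*66**2 + (17883 - 1*(-8765))) = (34156 + 4489)*(12*4356 + (17883 + 8765)) = 38645*(52272 + 26648) = 38645*78920 = 3049863400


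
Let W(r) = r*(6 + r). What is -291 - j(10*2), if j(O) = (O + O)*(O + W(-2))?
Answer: -771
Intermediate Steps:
j(O) = 2*O*(-8 + O) (j(O) = (O + O)*(O - 2*(6 - 2)) = (2*O)*(O - 2*4) = (2*O)*(O - 8) = (2*O)*(-8 + O) = 2*O*(-8 + O))
-291 - j(10*2) = -291 - 2*10*2*(-8 + 10*2) = -291 - 2*20*(-8 + 20) = -291 - 2*20*12 = -291 - 1*480 = -291 - 480 = -771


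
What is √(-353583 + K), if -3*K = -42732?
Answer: I*√339339 ≈ 582.53*I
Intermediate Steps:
K = 14244 (K = -⅓*(-42732) = 14244)
√(-353583 + K) = √(-353583 + 14244) = √(-339339) = I*√339339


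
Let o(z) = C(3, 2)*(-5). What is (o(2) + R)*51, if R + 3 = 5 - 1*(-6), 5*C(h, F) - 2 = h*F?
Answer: 0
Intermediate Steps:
C(h, F) = ⅖ + F*h/5 (C(h, F) = ⅖ + (h*F)/5 = ⅖ + (F*h)/5 = ⅖ + F*h/5)
R = 8 (R = -3 + (5 - 1*(-6)) = -3 + (5 + 6) = -3 + 11 = 8)
o(z) = -8 (o(z) = (⅖ + (⅕)*2*3)*(-5) = (⅖ + 6/5)*(-5) = (8/5)*(-5) = -8)
(o(2) + R)*51 = (-8 + 8)*51 = 0*51 = 0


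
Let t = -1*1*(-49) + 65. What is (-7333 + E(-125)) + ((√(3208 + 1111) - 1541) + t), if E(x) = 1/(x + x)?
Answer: -2190001/250 + √4319 ≈ -8694.3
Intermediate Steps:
E(x) = 1/(2*x)
t = 114 (t = -1*(-49) + 65 = 49 + 65 = 114)
(-7333 + E(-125)) + ((√(3208 + 1111) - 1541) + t) = (-7333 + (½)/(-125)) + ((√(3208 + 1111) - 1541) + 114) = (-7333 + (½)*(-1/125)) + ((√4319 - 1541) + 114) = (-7333 - 1/250) + ((-1541 + √4319) + 114) = -1833251/250 + (-1427 + √4319) = -2190001/250 + √4319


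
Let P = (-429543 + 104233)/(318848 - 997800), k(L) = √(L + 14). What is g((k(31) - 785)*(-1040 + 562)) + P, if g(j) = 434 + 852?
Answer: 436728791/339476 ≈ 1286.5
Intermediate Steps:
k(L) = √(14 + L)
P = 162655/339476 (P = -325310/(-678952) = -325310*(-1/678952) = 162655/339476 ≈ 0.47914)
g(j) = 1286
g((k(31) - 785)*(-1040 + 562)) + P = 1286 + 162655/339476 = 436728791/339476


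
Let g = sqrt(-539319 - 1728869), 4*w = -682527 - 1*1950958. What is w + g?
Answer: -2633485/4 + 2*I*sqrt(567047) ≈ -6.5837e+5 + 1506.1*I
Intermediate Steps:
w = -2633485/4 (w = (-682527 - 1*1950958)/4 = (-682527 - 1950958)/4 = (1/4)*(-2633485) = -2633485/4 ≈ -6.5837e+5)
g = 2*I*sqrt(567047) (g = sqrt(-2268188) = 2*I*sqrt(567047) ≈ 1506.1*I)
w + g = -2633485/4 + 2*I*sqrt(567047)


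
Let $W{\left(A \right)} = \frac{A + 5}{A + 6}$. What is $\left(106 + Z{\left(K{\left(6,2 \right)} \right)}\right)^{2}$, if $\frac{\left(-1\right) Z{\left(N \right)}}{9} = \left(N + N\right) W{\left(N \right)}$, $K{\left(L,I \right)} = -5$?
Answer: $11236$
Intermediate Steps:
$W{\left(A \right)} = \frac{5 + A}{6 + A}$
$Z{\left(N \right)} = - \frac{18 N \left(5 + N\right)}{6 + N}$ ($Z{\left(N \right)} = - 9 \left(N + N\right) \frac{5 + N}{6 + N} = - 9 \cdot 2 N \frac{5 + N}{6 + N} = - 9 \frac{2 N \left(5 + N\right)}{6 + N} = - \frac{18 N \left(5 + N\right)}{6 + N}$)
$\left(106 + Z{\left(K{\left(6,2 \right)} \right)}\right)^{2} = \left(106 - - \frac{90 \left(5 - 5\right)}{6 - 5}\right)^{2} = \left(106 - \left(-90\right) 1^{-1} \cdot 0\right)^{2} = \left(106 - \left(-90\right) 1 \cdot 0\right)^{2} = \left(106 + 0\right)^{2} = 106^{2} = 11236$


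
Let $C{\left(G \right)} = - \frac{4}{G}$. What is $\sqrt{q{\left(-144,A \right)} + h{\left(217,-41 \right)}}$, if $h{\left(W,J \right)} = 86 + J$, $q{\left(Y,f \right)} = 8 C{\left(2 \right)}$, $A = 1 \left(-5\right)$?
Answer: $\sqrt{29} \approx 5.3852$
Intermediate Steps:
$A = -5$
$q{\left(Y,f \right)} = -16$ ($q{\left(Y,f \right)} = 8 \left(- \frac{4}{2}\right) = 8 \left(\left(-4\right) \frac{1}{2}\right) = 8 \left(-2\right) = -16$)
$\sqrt{q{\left(-144,A \right)} + h{\left(217,-41 \right)}} = \sqrt{-16 + \left(86 - 41\right)} = \sqrt{-16 + 45} = \sqrt{29}$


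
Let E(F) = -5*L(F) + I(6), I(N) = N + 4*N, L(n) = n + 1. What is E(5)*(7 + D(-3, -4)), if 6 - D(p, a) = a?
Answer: 0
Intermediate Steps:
D(p, a) = 6 - a
L(n) = 1 + n
I(N) = 5*N
E(F) = 25 - 5*F (E(F) = -5*(1 + F) + 5*6 = (-5 - 5*F) + 30 = 25 - 5*F)
E(5)*(7 + D(-3, -4)) = (25 - 5*5)*(7 + (6 - 1*(-4))) = (25 - 25)*(7 + (6 + 4)) = 0*(7 + 10) = 0*17 = 0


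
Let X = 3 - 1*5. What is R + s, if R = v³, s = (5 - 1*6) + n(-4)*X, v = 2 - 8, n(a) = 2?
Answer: -221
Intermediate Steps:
X = -2 (X = 3 - 5 = -2)
v = -6
s = -5 (s = (5 - 1*6) + 2*(-2) = (5 - 6) - 4 = -1 - 4 = -5)
R = -216 (R = (-6)³ = -216)
R + s = -216 - 5 = -221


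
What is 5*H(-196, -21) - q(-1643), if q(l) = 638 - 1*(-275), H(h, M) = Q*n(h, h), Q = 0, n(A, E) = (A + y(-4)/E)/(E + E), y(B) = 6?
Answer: -913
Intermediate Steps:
n(A, E) = (A + 6/E)/(2*E) (n(A, E) = (A + 6/E)/(E + E) = (A + 6/E)/((2*E)) = (A + 6/E)*(1/(2*E)) = (A + 6/E)/(2*E))
H(h, M) = 0 (H(h, M) = 0*((6 + h*h)/(2*h**2)) = 0*((6 + h**2)/(2*h**2)) = 0)
q(l) = 913 (q(l) = 638 + 275 = 913)
5*H(-196, -21) - q(-1643) = 5*0 - 1*913 = 0 - 913 = -913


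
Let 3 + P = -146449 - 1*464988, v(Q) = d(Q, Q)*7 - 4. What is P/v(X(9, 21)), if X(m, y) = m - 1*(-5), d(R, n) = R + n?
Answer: -38215/12 ≈ -3184.6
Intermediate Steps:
X(m, y) = 5 + m (X(m, y) = m + 5 = 5 + m)
v(Q) = -4 + 14*Q (v(Q) = (Q + Q)*7 - 4 = (2*Q)*7 - 4 = 14*Q - 4 = -4 + 14*Q)
P = -611440 (P = -3 + (-146449 - 1*464988) = -3 + (-146449 - 464988) = -3 - 611437 = -611440)
P/v(X(9, 21)) = -611440/(-4 + 14*(5 + 9)) = -611440/(-4 + 14*14) = -611440/(-4 + 196) = -611440/192 = -611440*1/192 = -38215/12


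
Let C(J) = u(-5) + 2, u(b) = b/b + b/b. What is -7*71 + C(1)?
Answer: -493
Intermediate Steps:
u(b) = 2 (u(b) = 1 + 1 = 2)
C(J) = 4 (C(J) = 2 + 2 = 4)
-7*71 + C(1) = -7*71 + 4 = -497 + 4 = -493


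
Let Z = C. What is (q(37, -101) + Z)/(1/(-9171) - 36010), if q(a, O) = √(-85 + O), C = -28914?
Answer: 265170294/330247711 - 9171*I*√186/330247711 ≈ 0.80294 - 0.00037873*I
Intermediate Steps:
Z = -28914
(q(37, -101) + Z)/(1/(-9171) - 36010) = (√(-85 - 101) - 28914)/(1/(-9171) - 36010) = (√(-186) - 28914)/(-1/9171 - 36010) = (I*√186 - 28914)/(-330247711/9171) = (-28914 + I*√186)*(-9171/330247711) = 265170294/330247711 - 9171*I*√186/330247711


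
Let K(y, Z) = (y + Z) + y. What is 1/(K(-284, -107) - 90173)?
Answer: -1/90848 ≈ -1.1007e-5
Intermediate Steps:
K(y, Z) = Z + 2*y (K(y, Z) = (Z + y) + y = Z + 2*y)
1/(K(-284, -107) - 90173) = 1/((-107 + 2*(-284)) - 90173) = 1/((-107 - 568) - 90173) = 1/(-675 - 90173) = 1/(-90848) = -1/90848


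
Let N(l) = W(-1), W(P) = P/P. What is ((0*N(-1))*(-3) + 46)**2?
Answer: 2116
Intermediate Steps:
W(P) = 1
N(l) = 1
((0*N(-1))*(-3) + 46)**2 = ((0*1)*(-3) + 46)**2 = (0*(-3) + 46)**2 = (0 + 46)**2 = 46**2 = 2116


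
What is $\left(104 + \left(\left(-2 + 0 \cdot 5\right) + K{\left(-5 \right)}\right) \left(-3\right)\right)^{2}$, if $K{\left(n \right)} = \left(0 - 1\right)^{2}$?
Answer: $11449$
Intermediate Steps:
$K{\left(n \right)} = 1$ ($K{\left(n \right)} = \left(-1\right)^{2} = 1$)
$\left(104 + \left(\left(-2 + 0 \cdot 5\right) + K{\left(-5 \right)}\right) \left(-3\right)\right)^{2} = \left(104 + \left(\left(-2 + 0 \cdot 5\right) + 1\right) \left(-3\right)\right)^{2} = \left(104 + \left(\left(-2 + 0\right) + 1\right) \left(-3\right)\right)^{2} = \left(104 + \left(-2 + 1\right) \left(-3\right)\right)^{2} = \left(104 - -3\right)^{2} = \left(104 + 3\right)^{2} = 107^{2} = 11449$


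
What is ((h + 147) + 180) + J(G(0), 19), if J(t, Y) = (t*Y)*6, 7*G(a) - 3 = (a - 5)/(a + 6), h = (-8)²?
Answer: 2984/7 ≈ 426.29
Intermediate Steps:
h = 64
G(a) = 3/7 + (-5 + a)/(7*(6 + a)) (G(a) = 3/7 + ((a - 5)/(a + 6))/7 = 3/7 + ((-5 + a)/(6 + a))/7 = 3/7 + (-5 + a)/(7*(6 + a)))
J(t, Y) = 6*Y*t (J(t, Y) = (Y*t)*6 = 6*Y*t)
((h + 147) + 180) + J(G(0), 19) = ((64 + 147) + 180) + 6*19*((13 + 4*0)/(7*(6 + 0))) = (211 + 180) + 6*19*((⅐)*(13 + 0)/6) = 391 + 6*19*((⅐)*(⅙)*13) = 391 + 6*19*(13/42) = 391 + 247/7 = 2984/7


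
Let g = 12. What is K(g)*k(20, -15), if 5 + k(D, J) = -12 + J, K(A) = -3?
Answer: 96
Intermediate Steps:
k(D, J) = -17 + J (k(D, J) = -5 + (-12 + J) = -17 + J)
K(g)*k(20, -15) = -3*(-17 - 15) = -3*(-32) = 96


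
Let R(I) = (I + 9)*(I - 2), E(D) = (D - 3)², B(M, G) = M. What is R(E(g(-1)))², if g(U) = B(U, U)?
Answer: 122500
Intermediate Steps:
g(U) = U
E(D) = (-3 + D)²
R(I) = (-2 + I)*(9 + I) (R(I) = (9 + I)*(-2 + I) = (-2 + I)*(9 + I))
R(E(g(-1)))² = (-18 + ((-3 - 1)²)² + 7*(-3 - 1)²)² = (-18 + ((-4)²)² + 7*(-4)²)² = (-18 + 16² + 7*16)² = (-18 + 256 + 112)² = 350² = 122500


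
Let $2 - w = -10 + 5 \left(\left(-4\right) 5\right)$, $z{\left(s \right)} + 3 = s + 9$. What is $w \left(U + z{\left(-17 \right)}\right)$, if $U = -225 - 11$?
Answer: $-27664$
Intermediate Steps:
$z{\left(s \right)} = 6 + s$ ($z{\left(s \right)} = -3 + \left(s + 9\right) = -3 + \left(9 + s\right) = 6 + s$)
$w = 112$ ($w = 2 - \left(-10 + 5 \left(\left(-4\right) 5\right)\right) = 2 - \left(-10 + 5 \left(-20\right)\right) = 2 - \left(-10 - 100\right) = 2 - -110 = 2 + 110 = 112$)
$U = -236$ ($U = -225 - 11 = -236$)
$w \left(U + z{\left(-17 \right)}\right) = 112 \left(-236 + \left(6 - 17\right)\right) = 112 \left(-236 - 11\right) = 112 \left(-247\right) = -27664$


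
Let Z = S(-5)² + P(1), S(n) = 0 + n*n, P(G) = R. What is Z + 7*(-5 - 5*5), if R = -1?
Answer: 414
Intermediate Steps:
P(G) = -1
S(n) = n² (S(n) = 0 + n² = n²)
Z = 624 (Z = ((-5)²)² - 1 = 25² - 1 = 625 - 1 = 624)
Z + 7*(-5 - 5*5) = 624 + 7*(-5 - 5*5) = 624 + 7*(-5 - 25) = 624 + 7*(-30) = 624 - 210 = 414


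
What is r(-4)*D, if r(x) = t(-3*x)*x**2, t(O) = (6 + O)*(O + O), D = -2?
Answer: -13824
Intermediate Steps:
t(O) = 2*O*(6 + O) (t(O) = (6 + O)*(2*O) = 2*O*(6 + O))
r(x) = -6*x**3*(6 - 3*x) (r(x) = (2*(-3*x)*(6 - 3*x))*x**2 = (-6*x*(6 - 3*x))*x**2 = -6*x**3*(6 - 3*x))
r(-4)*D = (18*(-4)**3*(-2 - 4))*(-2) = (18*(-64)*(-6))*(-2) = 6912*(-2) = -13824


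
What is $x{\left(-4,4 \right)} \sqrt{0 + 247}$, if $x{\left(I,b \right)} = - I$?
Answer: $4 \sqrt{247} \approx 62.865$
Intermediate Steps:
$x{\left(-4,4 \right)} \sqrt{0 + 247} = \left(-1\right) \left(-4\right) \sqrt{0 + 247} = 4 \sqrt{247}$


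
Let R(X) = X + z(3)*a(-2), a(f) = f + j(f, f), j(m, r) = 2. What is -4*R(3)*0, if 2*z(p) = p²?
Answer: 0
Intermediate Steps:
z(p) = p²/2
a(f) = 2 + f (a(f) = f + 2 = 2 + f)
R(X) = X (R(X) = X + ((½)*3²)*(2 - 2) = X + ((½)*9)*0 = X + (9/2)*0 = X + 0 = X)
-4*R(3)*0 = -4*3*0 = -12*0 = 0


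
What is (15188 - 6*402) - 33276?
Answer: -20500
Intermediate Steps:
(15188 - 6*402) - 33276 = (15188 - 2412) - 33276 = 12776 - 33276 = -20500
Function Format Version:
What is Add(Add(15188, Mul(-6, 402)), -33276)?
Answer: -20500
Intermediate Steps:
Add(Add(15188, Mul(-6, 402)), -33276) = Add(Add(15188, -2412), -33276) = Add(12776, -33276) = -20500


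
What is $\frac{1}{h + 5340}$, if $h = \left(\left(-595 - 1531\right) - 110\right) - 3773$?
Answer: $- \frac{1}{669} \approx -0.0014948$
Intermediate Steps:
$h = -6009$ ($h = \left(-2126 - 110\right) - 3773 = -2236 - 3773 = -6009$)
$\frac{1}{h + 5340} = \frac{1}{-6009 + 5340} = \frac{1}{-669} = - \frac{1}{669}$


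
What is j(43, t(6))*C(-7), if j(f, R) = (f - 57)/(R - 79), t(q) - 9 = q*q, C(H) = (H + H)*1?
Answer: -98/17 ≈ -5.7647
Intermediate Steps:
C(H) = 2*H (C(H) = (2*H)*1 = 2*H)
t(q) = 9 + q² (t(q) = 9 + q*q = 9 + q²)
j(f, R) = (-57 + f)/(-79 + R)
j(43, t(6))*C(-7) = ((-57 + 43)/(-79 + (9 + 6²)))*(2*(-7)) = (-14/(-79 + (9 + 36)))*(-14) = (-14/(-79 + 45))*(-14) = (-14/(-34))*(-14) = -1/34*(-14)*(-14) = (7/17)*(-14) = -98/17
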